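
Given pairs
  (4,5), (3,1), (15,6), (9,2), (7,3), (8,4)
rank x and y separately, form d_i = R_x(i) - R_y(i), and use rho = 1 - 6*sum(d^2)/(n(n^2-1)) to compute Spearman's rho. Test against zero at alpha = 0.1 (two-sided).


Step 1: Rank x and y separately (midranks; no ties here).
rank(x): 4->2, 3->1, 15->6, 9->5, 7->3, 8->4
rank(y): 5->5, 1->1, 6->6, 2->2, 3->3, 4->4
Step 2: d_i = R_x(i) - R_y(i); compute d_i^2.
  (2-5)^2=9, (1-1)^2=0, (6-6)^2=0, (5-2)^2=9, (3-3)^2=0, (4-4)^2=0
sum(d^2) = 18.
Step 3: rho = 1 - 6*18 / (6*(6^2 - 1)) = 1 - 108/210 = 0.485714.
Step 4: Under H0, t = rho * sqrt((n-2)/(1-rho^2)) = 1.1113 ~ t(4).
Step 5: Two-sided p-value from the t-distribution with 4 df = 0.328723.
Step 6: alpha = 0.1. fail to reject H0.

rho = 0.4857, p = 0.328723, fail to reject H0 at alpha = 0.1.


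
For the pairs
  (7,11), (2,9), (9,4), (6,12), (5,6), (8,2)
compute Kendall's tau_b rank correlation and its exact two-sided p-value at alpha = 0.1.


Step 1: Enumerate the 15 unordered pairs (i,j) with i<j and classify each by sign(x_j-x_i) * sign(y_j-y_i).
  (1,2):dx=-5,dy=-2->C; (1,3):dx=+2,dy=-7->D; (1,4):dx=-1,dy=+1->D; (1,5):dx=-2,dy=-5->C
  (1,6):dx=+1,dy=-9->D; (2,3):dx=+7,dy=-5->D; (2,4):dx=+4,dy=+3->C; (2,5):dx=+3,dy=-3->D
  (2,6):dx=+6,dy=-7->D; (3,4):dx=-3,dy=+8->D; (3,5):dx=-4,dy=+2->D; (3,6):dx=-1,dy=-2->C
  (4,5):dx=-1,dy=-6->C; (4,6):dx=+2,dy=-10->D; (5,6):dx=+3,dy=-4->D
Step 2: C = 5, D = 10, total pairs = 15.
Step 3: tau = (C - D)/(n(n-1)/2) = (5 - 10)/15 = -0.333333.
Step 4: Exact two-sided p-value (enumerate n! = 720 permutations of y under H0): p = 0.469444.
Step 5: alpha = 0.1. fail to reject H0.

tau_b = -0.3333 (C=5, D=10), p = 0.469444, fail to reject H0.


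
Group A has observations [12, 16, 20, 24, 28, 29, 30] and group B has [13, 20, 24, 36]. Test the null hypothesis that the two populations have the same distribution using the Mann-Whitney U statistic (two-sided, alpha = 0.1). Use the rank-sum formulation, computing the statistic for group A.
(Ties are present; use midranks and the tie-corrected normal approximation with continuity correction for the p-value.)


Step 1: Combine and sort all 11 observations; assign midranks.
sorted (value, group): (12,X), (13,Y), (16,X), (20,X), (20,Y), (24,X), (24,Y), (28,X), (29,X), (30,X), (36,Y)
ranks: 12->1, 13->2, 16->3, 20->4.5, 20->4.5, 24->6.5, 24->6.5, 28->8, 29->9, 30->10, 36->11
Step 2: Rank sum for X: R1 = 1 + 3 + 4.5 + 6.5 + 8 + 9 + 10 = 42.
Step 3: U_X = R1 - n1(n1+1)/2 = 42 - 7*8/2 = 42 - 28 = 14.
       U_Y = n1*n2 - U_X = 28 - 14 = 14.
Step 4: Ties are present, so use the tie-corrected normal approximation (with continuity correction) for the p-value.
Step 5: p-value = 1.000000; compare to alpha = 0.1. fail to reject H0.

U_X = 14, p = 1.000000, fail to reject H0 at alpha = 0.1.


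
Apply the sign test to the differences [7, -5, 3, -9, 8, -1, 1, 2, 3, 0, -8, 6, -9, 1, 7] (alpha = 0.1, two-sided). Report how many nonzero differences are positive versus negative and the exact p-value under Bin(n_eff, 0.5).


Step 1: Discard zero differences. Original n = 15; n_eff = number of nonzero differences = 14.
Nonzero differences (with sign): +7, -5, +3, -9, +8, -1, +1, +2, +3, -8, +6, -9, +1, +7
Step 2: Count signs: positive = 9, negative = 5.
Step 3: Under H0: P(positive) = 0.5, so the number of positives S ~ Bin(14, 0.5).
Step 4: Two-sided exact p-value = sum of Bin(14,0.5) probabilities at or below the observed probability = 0.423950.
Step 5: alpha = 0.1. fail to reject H0.

n_eff = 14, pos = 9, neg = 5, p = 0.423950, fail to reject H0.


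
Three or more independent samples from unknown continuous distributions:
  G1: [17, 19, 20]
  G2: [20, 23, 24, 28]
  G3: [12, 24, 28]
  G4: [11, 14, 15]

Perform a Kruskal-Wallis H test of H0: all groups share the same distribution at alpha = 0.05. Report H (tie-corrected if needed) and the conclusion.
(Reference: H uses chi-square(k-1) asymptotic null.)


Step 1: Combine all N = 13 observations and assign midranks.
sorted (value, group, rank): (11,G4,1), (12,G3,2), (14,G4,3), (15,G4,4), (17,G1,5), (19,G1,6), (20,G1,7.5), (20,G2,7.5), (23,G2,9), (24,G2,10.5), (24,G3,10.5), (28,G2,12.5), (28,G3,12.5)
Step 2: Sum ranks within each group.
R_1 = 18.5 (n_1 = 3)
R_2 = 39.5 (n_2 = 4)
R_3 = 25 (n_3 = 3)
R_4 = 8 (n_4 = 3)
Step 3: H = 12/(N(N+1)) * sum(R_i^2/n_i) - 3(N+1)
     = 12/(13*14) * (18.5^2/3 + 39.5^2/4 + 25^2/3 + 8^2/3) - 3*14
     = 0.065934 * 733.812 - 42
     = 6.383242.
Step 4: Ties present; correction factor C = 1 - 18/(13^3 - 13) = 0.991758. Corrected H = 6.383242 / 0.991758 = 6.436288.
Step 5: Under H0, H ~ chi^2(3); p-value = 0.092209.
Step 6: alpha = 0.05. fail to reject H0.

H = 6.4363, df = 3, p = 0.092209, fail to reject H0.


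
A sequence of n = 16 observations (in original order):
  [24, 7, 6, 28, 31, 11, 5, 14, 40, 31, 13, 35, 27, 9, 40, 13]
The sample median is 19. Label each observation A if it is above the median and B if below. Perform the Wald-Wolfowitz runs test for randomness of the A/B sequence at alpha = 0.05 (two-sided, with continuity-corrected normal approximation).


Step 1: Compute median = 19; label A = above, B = below.
Labels in order: ABBAABBBAABAABAB  (n_A = 8, n_B = 8)
Step 2: Count runs R = 10.
Step 3: Under H0 (random ordering), E[R] = 2*n_A*n_B/(n_A+n_B) + 1 = 2*8*8/16 + 1 = 9.0000.
        Var[R] = 2*n_A*n_B*(2*n_A*n_B - n_A - n_B) / ((n_A+n_B)^2 * (n_A+n_B-1)) = 14336/3840 = 3.7333.
        SD[R] = 1.9322.
Step 4: Continuity-corrected z = (R - 0.5 - E[R]) / SD[R] = (10 - 0.5 - 9.0000) / 1.9322 = 0.2588.
Step 5: Two-sided p-value via normal approximation = 2*(1 - Phi(|z|)) = 0.795809.
Step 6: alpha = 0.05. fail to reject H0.

R = 10, z = 0.2588, p = 0.795809, fail to reject H0.


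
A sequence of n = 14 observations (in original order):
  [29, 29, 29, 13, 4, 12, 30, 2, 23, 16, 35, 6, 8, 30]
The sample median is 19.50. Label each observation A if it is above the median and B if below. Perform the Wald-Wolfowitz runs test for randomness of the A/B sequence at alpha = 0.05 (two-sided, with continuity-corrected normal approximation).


Step 1: Compute median = 19.50; label A = above, B = below.
Labels in order: AAABBBABABABBA  (n_A = 7, n_B = 7)
Step 2: Count runs R = 9.
Step 3: Under H0 (random ordering), E[R] = 2*n_A*n_B/(n_A+n_B) + 1 = 2*7*7/14 + 1 = 8.0000.
        Var[R] = 2*n_A*n_B*(2*n_A*n_B - n_A - n_B) / ((n_A+n_B)^2 * (n_A+n_B-1)) = 8232/2548 = 3.2308.
        SD[R] = 1.7974.
Step 4: Continuity-corrected z = (R - 0.5 - E[R]) / SD[R] = (9 - 0.5 - 8.0000) / 1.7974 = 0.2782.
Step 5: Two-sided p-value via normal approximation = 2*(1 - Phi(|z|)) = 0.780879.
Step 6: alpha = 0.05. fail to reject H0.

R = 9, z = 0.2782, p = 0.780879, fail to reject H0.


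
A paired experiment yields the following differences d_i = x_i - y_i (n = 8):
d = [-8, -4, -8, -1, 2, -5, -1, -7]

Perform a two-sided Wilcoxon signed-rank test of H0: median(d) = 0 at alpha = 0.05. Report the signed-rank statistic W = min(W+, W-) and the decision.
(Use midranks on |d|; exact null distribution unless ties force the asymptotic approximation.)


Step 1: Drop any zero differences (none here) and take |d_i|.
|d| = [8, 4, 8, 1, 2, 5, 1, 7]
Step 2: Midrank |d_i| (ties get averaged ranks).
ranks: |8|->7.5, |4|->4, |8|->7.5, |1|->1.5, |2|->3, |5|->5, |1|->1.5, |7|->6
Step 3: Attach original signs; sum ranks with positive sign and with negative sign.
W+ = 3 = 3
W- = 7.5 + 4 + 7.5 + 1.5 + 5 + 1.5 + 6 = 33
(Check: W+ + W- = 36 should equal n(n+1)/2 = 36.)
Step 4: Test statistic W = min(W+, W-) = 3.
Step 5: Ties in |d|, so use the tie-corrected normal approximation.
        E[W] = n(n+1)/4 = 8*9/4 = 18.
        Tie groups: |d|=1 (t=2), |d|=8 (t=2); sum(t^3 - t) = 12.
        Var[W] = n(n+1)(2n+1)/24 - sum(t^3-t)/48 = 1224/24 - 12/48 = 50.75.
        z = (W - E[W]) / sqrt(Var[W]) = (3 - 18) / 7.1239 = -2.1056.
        Two-sided p = 2*Phi(z) = 0.035240.
Step 6: alpha = 0.05. reject H0.

W+ = 3, W- = 33, W = min = 3, p = 0.035240, reject H0.


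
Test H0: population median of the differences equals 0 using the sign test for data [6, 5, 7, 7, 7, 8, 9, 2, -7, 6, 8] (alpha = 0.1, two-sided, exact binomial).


Step 1: Discard zero differences. Original n = 11; n_eff = number of nonzero differences = 11.
Nonzero differences (with sign): +6, +5, +7, +7, +7, +8, +9, +2, -7, +6, +8
Step 2: Count signs: positive = 10, negative = 1.
Step 3: Under H0: P(positive) = 0.5, so the number of positives S ~ Bin(11, 0.5).
Step 4: Two-sided exact p-value = sum of Bin(11,0.5) probabilities at or below the observed probability = 0.011719.
Step 5: alpha = 0.1. reject H0.

n_eff = 11, pos = 10, neg = 1, p = 0.011719, reject H0.


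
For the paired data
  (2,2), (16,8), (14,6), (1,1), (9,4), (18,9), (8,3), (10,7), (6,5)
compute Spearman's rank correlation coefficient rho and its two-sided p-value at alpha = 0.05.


Step 1: Rank x and y separately (midranks; no ties here).
rank(x): 2->2, 16->8, 14->7, 1->1, 9->5, 18->9, 8->4, 10->6, 6->3
rank(y): 2->2, 8->8, 6->6, 1->1, 4->4, 9->9, 3->3, 7->7, 5->5
Step 2: d_i = R_x(i) - R_y(i); compute d_i^2.
  (2-2)^2=0, (8-8)^2=0, (7-6)^2=1, (1-1)^2=0, (5-4)^2=1, (9-9)^2=0, (4-3)^2=1, (6-7)^2=1, (3-5)^2=4
sum(d^2) = 8.
Step 3: rho = 1 - 6*8 / (9*(9^2 - 1)) = 1 - 48/720 = 0.933333.
Step 4: Under H0, t = rho * sqrt((n-2)/(1-rho^2)) = 6.8783 ~ t(7).
Step 5: Two-sided p-value from the t-distribution with 7 df = 0.000236.
Step 6: alpha = 0.05. reject H0.

rho = 0.9333, p = 0.000236, reject H0 at alpha = 0.05.


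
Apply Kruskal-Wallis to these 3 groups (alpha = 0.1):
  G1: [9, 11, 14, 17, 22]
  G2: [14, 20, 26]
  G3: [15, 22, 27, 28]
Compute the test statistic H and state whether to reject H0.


Step 1: Combine all N = 12 observations and assign midranks.
sorted (value, group, rank): (9,G1,1), (11,G1,2), (14,G1,3.5), (14,G2,3.5), (15,G3,5), (17,G1,6), (20,G2,7), (22,G1,8.5), (22,G3,8.5), (26,G2,10), (27,G3,11), (28,G3,12)
Step 2: Sum ranks within each group.
R_1 = 21 (n_1 = 5)
R_2 = 20.5 (n_2 = 3)
R_3 = 36.5 (n_3 = 4)
Step 3: H = 12/(N(N+1)) * sum(R_i^2/n_i) - 3(N+1)
     = 12/(12*13) * (21^2/5 + 20.5^2/3 + 36.5^2/4) - 3*13
     = 0.076923 * 561.346 - 39
     = 4.180449.
Step 4: Ties present; correction factor C = 1 - 12/(12^3 - 12) = 0.993007. Corrected H = 4.180449 / 0.993007 = 4.209888.
Step 5: Under H0, H ~ chi^2(2); p-value = 0.121852.
Step 6: alpha = 0.1. fail to reject H0.

H = 4.2099, df = 2, p = 0.121852, fail to reject H0.


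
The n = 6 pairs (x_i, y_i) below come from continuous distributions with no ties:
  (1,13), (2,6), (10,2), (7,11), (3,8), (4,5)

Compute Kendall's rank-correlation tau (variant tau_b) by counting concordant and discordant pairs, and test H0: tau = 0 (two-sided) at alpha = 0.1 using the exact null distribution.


Step 1: Enumerate the 15 unordered pairs (i,j) with i<j and classify each by sign(x_j-x_i) * sign(y_j-y_i).
  (1,2):dx=+1,dy=-7->D; (1,3):dx=+9,dy=-11->D; (1,4):dx=+6,dy=-2->D; (1,5):dx=+2,dy=-5->D
  (1,6):dx=+3,dy=-8->D; (2,3):dx=+8,dy=-4->D; (2,4):dx=+5,dy=+5->C; (2,5):dx=+1,dy=+2->C
  (2,6):dx=+2,dy=-1->D; (3,4):dx=-3,dy=+9->D; (3,5):dx=-7,dy=+6->D; (3,6):dx=-6,dy=+3->D
  (4,5):dx=-4,dy=-3->C; (4,6):dx=-3,dy=-6->C; (5,6):dx=+1,dy=-3->D
Step 2: C = 4, D = 11, total pairs = 15.
Step 3: tau = (C - D)/(n(n-1)/2) = (4 - 11)/15 = -0.466667.
Step 4: Exact two-sided p-value (enumerate n! = 720 permutations of y under H0): p = 0.272222.
Step 5: alpha = 0.1. fail to reject H0.

tau_b = -0.4667 (C=4, D=11), p = 0.272222, fail to reject H0.


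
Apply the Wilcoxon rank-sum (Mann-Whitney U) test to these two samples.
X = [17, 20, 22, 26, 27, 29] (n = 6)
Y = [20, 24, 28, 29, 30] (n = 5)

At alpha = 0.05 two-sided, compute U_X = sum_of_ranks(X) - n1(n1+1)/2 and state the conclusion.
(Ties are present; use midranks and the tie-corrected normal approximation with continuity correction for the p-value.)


Step 1: Combine and sort all 11 observations; assign midranks.
sorted (value, group): (17,X), (20,X), (20,Y), (22,X), (24,Y), (26,X), (27,X), (28,Y), (29,X), (29,Y), (30,Y)
ranks: 17->1, 20->2.5, 20->2.5, 22->4, 24->5, 26->6, 27->7, 28->8, 29->9.5, 29->9.5, 30->11
Step 2: Rank sum for X: R1 = 1 + 2.5 + 4 + 6 + 7 + 9.5 = 30.
Step 3: U_X = R1 - n1(n1+1)/2 = 30 - 6*7/2 = 30 - 21 = 9.
       U_Y = n1*n2 - U_X = 30 - 9 = 21.
Step 4: Ties are present, so use the tie-corrected normal approximation (with continuity correction) for the p-value.
Step 5: p-value = 0.313093; compare to alpha = 0.05. fail to reject H0.

U_X = 9, p = 0.313093, fail to reject H0 at alpha = 0.05.


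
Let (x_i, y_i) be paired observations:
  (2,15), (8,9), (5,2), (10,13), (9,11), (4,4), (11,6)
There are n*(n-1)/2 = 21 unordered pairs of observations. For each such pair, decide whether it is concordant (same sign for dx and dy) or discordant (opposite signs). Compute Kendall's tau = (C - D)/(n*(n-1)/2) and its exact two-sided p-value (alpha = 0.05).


Step 1: Enumerate the 21 unordered pairs (i,j) with i<j and classify each by sign(x_j-x_i) * sign(y_j-y_i).
  (1,2):dx=+6,dy=-6->D; (1,3):dx=+3,dy=-13->D; (1,4):dx=+8,dy=-2->D; (1,5):dx=+7,dy=-4->D
  (1,6):dx=+2,dy=-11->D; (1,7):dx=+9,dy=-9->D; (2,3):dx=-3,dy=-7->C; (2,4):dx=+2,dy=+4->C
  (2,5):dx=+1,dy=+2->C; (2,6):dx=-4,dy=-5->C; (2,7):dx=+3,dy=-3->D; (3,4):dx=+5,dy=+11->C
  (3,5):dx=+4,dy=+9->C; (3,6):dx=-1,dy=+2->D; (3,7):dx=+6,dy=+4->C; (4,5):dx=-1,dy=-2->C
  (4,6):dx=-6,dy=-9->C; (4,7):dx=+1,dy=-7->D; (5,6):dx=-5,dy=-7->C; (5,7):dx=+2,dy=-5->D
  (6,7):dx=+7,dy=+2->C
Step 2: C = 11, D = 10, total pairs = 21.
Step 3: tau = (C - D)/(n(n-1)/2) = (11 - 10)/21 = 0.047619.
Step 4: Exact two-sided p-value (enumerate n! = 5040 permutations of y under H0): p = 1.000000.
Step 5: alpha = 0.05. fail to reject H0.

tau_b = 0.0476 (C=11, D=10), p = 1.000000, fail to reject H0.


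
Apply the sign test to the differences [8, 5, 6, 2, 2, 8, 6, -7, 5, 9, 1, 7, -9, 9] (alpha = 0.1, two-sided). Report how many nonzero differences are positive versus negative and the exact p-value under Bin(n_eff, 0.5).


Step 1: Discard zero differences. Original n = 14; n_eff = number of nonzero differences = 14.
Nonzero differences (with sign): +8, +5, +6, +2, +2, +8, +6, -7, +5, +9, +1, +7, -9, +9
Step 2: Count signs: positive = 12, negative = 2.
Step 3: Under H0: P(positive) = 0.5, so the number of positives S ~ Bin(14, 0.5).
Step 4: Two-sided exact p-value = sum of Bin(14,0.5) probabilities at or below the observed probability = 0.012939.
Step 5: alpha = 0.1. reject H0.

n_eff = 14, pos = 12, neg = 2, p = 0.012939, reject H0.


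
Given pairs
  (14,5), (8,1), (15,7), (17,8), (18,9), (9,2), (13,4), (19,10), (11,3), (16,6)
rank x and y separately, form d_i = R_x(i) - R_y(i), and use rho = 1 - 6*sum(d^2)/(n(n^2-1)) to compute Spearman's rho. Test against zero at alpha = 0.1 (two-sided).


Step 1: Rank x and y separately (midranks; no ties here).
rank(x): 14->5, 8->1, 15->6, 17->8, 18->9, 9->2, 13->4, 19->10, 11->3, 16->7
rank(y): 5->5, 1->1, 7->7, 8->8, 9->9, 2->2, 4->4, 10->10, 3->3, 6->6
Step 2: d_i = R_x(i) - R_y(i); compute d_i^2.
  (5-5)^2=0, (1-1)^2=0, (6-7)^2=1, (8-8)^2=0, (9-9)^2=0, (2-2)^2=0, (4-4)^2=0, (10-10)^2=0, (3-3)^2=0, (7-6)^2=1
sum(d^2) = 2.
Step 3: rho = 1 - 6*2 / (10*(10^2 - 1)) = 1 - 12/990 = 0.987879.
Step 4: Under H0, t = rho * sqrt((n-2)/(1-rho^2)) = 18.0003 ~ t(8).
Step 5: Two-sided p-value from the t-distribution with 8 df = 0.000000.
Step 6: alpha = 0.1. reject H0.

rho = 0.9879, p = 0.000000, reject H0 at alpha = 0.1.


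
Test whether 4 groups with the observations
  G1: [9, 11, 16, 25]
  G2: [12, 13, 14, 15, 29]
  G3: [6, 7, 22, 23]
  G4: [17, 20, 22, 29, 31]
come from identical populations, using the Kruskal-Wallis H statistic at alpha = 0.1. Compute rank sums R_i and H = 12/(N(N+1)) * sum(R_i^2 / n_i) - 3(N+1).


Step 1: Combine all N = 18 observations and assign midranks.
sorted (value, group, rank): (6,G3,1), (7,G3,2), (9,G1,3), (11,G1,4), (12,G2,5), (13,G2,6), (14,G2,7), (15,G2,8), (16,G1,9), (17,G4,10), (20,G4,11), (22,G3,12.5), (22,G4,12.5), (23,G3,14), (25,G1,15), (29,G2,16.5), (29,G4,16.5), (31,G4,18)
Step 2: Sum ranks within each group.
R_1 = 31 (n_1 = 4)
R_2 = 42.5 (n_2 = 5)
R_3 = 29.5 (n_3 = 4)
R_4 = 68 (n_4 = 5)
Step 3: H = 12/(N(N+1)) * sum(R_i^2/n_i) - 3(N+1)
     = 12/(18*19) * (31^2/4 + 42.5^2/5 + 29.5^2/4 + 68^2/5) - 3*19
     = 0.035088 * 1743.86 - 57
     = 4.188158.
Step 4: Ties present; correction factor C = 1 - 12/(18^3 - 18) = 0.997936. Corrected H = 4.188158 / 0.997936 = 4.196820.
Step 5: Under H0, H ~ chi^2(3); p-value = 0.240980.
Step 6: alpha = 0.1. fail to reject H0.

H = 4.1968, df = 3, p = 0.240980, fail to reject H0.


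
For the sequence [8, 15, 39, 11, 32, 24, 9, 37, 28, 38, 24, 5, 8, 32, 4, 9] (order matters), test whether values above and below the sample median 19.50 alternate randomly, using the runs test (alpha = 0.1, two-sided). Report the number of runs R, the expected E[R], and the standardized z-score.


Step 1: Compute median = 19.50; label A = above, B = below.
Labels in order: BBABAABAAAABBABB  (n_A = 8, n_B = 8)
Step 2: Count runs R = 9.
Step 3: Under H0 (random ordering), E[R] = 2*n_A*n_B/(n_A+n_B) + 1 = 2*8*8/16 + 1 = 9.0000.
        Var[R] = 2*n_A*n_B*(2*n_A*n_B - n_A - n_B) / ((n_A+n_B)^2 * (n_A+n_B-1)) = 14336/3840 = 3.7333.
        SD[R] = 1.9322.
Step 4: R = E[R], so z = 0 with no continuity correction.
Step 5: Two-sided p-value via normal approximation = 2*(1 - Phi(|z|)) = 1.000000.
Step 6: alpha = 0.1. fail to reject H0.

R = 9, z = 0.0000, p = 1.000000, fail to reject H0.


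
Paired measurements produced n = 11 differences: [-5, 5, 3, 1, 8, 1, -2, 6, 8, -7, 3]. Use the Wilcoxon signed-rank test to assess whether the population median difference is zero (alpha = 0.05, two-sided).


Step 1: Drop any zero differences (none here) and take |d_i|.
|d| = [5, 5, 3, 1, 8, 1, 2, 6, 8, 7, 3]
Step 2: Midrank |d_i| (ties get averaged ranks).
ranks: |5|->6.5, |5|->6.5, |3|->4.5, |1|->1.5, |8|->10.5, |1|->1.5, |2|->3, |6|->8, |8|->10.5, |7|->9, |3|->4.5
Step 3: Attach original signs; sum ranks with positive sign and with negative sign.
W+ = 6.5 + 4.5 + 1.5 + 10.5 + 1.5 + 8 + 10.5 + 4.5 = 47.5
W- = 6.5 + 3 + 9 = 18.5
(Check: W+ + W- = 66 should equal n(n+1)/2 = 66.)
Step 4: Test statistic W = min(W+, W-) = 18.5.
Step 5: Ties in |d|, so use the tie-corrected normal approximation.
        E[W] = n(n+1)/4 = 11*12/4 = 33.
        Tie groups: |d|=1 (t=2), |d|=3 (t=2), |d|=5 (t=2), |d|=8 (t=2); sum(t^3 - t) = 24.
        Var[W] = n(n+1)(2n+1)/24 - sum(t^3-t)/48 = 3036/24 - 24/48 = 126.
        z = (W - E[W]) / sqrt(Var[W]) = (18.5 - 33) / 11.2250 = -1.2918.
        Two-sided p = 2*Phi(z) = 0.196439.
Step 6: alpha = 0.05. fail to reject H0.

W+ = 47.5, W- = 18.5, W = min = 18.5, p = 0.196439, fail to reject H0.


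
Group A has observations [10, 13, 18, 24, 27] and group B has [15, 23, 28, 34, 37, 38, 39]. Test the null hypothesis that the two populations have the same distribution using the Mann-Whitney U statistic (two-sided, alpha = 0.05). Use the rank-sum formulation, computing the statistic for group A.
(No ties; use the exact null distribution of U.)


Step 1: Combine and sort all 12 observations; assign midranks.
sorted (value, group): (10,X), (13,X), (15,Y), (18,X), (23,Y), (24,X), (27,X), (28,Y), (34,Y), (37,Y), (38,Y), (39,Y)
ranks: 10->1, 13->2, 15->3, 18->4, 23->5, 24->6, 27->7, 28->8, 34->9, 37->10, 38->11, 39->12
Step 2: Rank sum for X: R1 = 1 + 2 + 4 + 6 + 7 = 20.
Step 3: U_X = R1 - n1(n1+1)/2 = 20 - 5*6/2 = 20 - 15 = 5.
       U_Y = n1*n2 - U_X = 35 - 5 = 30.
Step 4: No ties, so the exact null distribution of U (based on enumerating the C(12,5) = 792 equally likely rank assignments) gives the two-sided p-value.
Step 5: p-value = 0.047980; compare to alpha = 0.05. reject H0.

U_X = 5, p = 0.047980, reject H0 at alpha = 0.05.


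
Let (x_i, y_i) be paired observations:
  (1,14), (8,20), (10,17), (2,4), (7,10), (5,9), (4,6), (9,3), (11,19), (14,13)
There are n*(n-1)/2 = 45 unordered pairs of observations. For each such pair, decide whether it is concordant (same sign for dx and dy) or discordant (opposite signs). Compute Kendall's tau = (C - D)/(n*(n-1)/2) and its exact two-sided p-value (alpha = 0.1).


Step 1: Enumerate the 45 unordered pairs (i,j) with i<j and classify each by sign(x_j-x_i) * sign(y_j-y_i).
  (1,2):dx=+7,dy=+6->C; (1,3):dx=+9,dy=+3->C; (1,4):dx=+1,dy=-10->D; (1,5):dx=+6,dy=-4->D
  (1,6):dx=+4,dy=-5->D; (1,7):dx=+3,dy=-8->D; (1,8):dx=+8,dy=-11->D; (1,9):dx=+10,dy=+5->C
  (1,10):dx=+13,dy=-1->D; (2,3):dx=+2,dy=-3->D; (2,4):dx=-6,dy=-16->C; (2,5):dx=-1,dy=-10->C
  (2,6):dx=-3,dy=-11->C; (2,7):dx=-4,dy=-14->C; (2,8):dx=+1,dy=-17->D; (2,9):dx=+3,dy=-1->D
  (2,10):dx=+6,dy=-7->D; (3,4):dx=-8,dy=-13->C; (3,5):dx=-3,dy=-7->C; (3,6):dx=-5,dy=-8->C
  (3,7):dx=-6,dy=-11->C; (3,8):dx=-1,dy=-14->C; (3,9):dx=+1,dy=+2->C; (3,10):dx=+4,dy=-4->D
  (4,5):dx=+5,dy=+6->C; (4,6):dx=+3,dy=+5->C; (4,7):dx=+2,dy=+2->C; (4,8):dx=+7,dy=-1->D
  (4,9):dx=+9,dy=+15->C; (4,10):dx=+12,dy=+9->C; (5,6):dx=-2,dy=-1->C; (5,7):dx=-3,dy=-4->C
  (5,8):dx=+2,dy=-7->D; (5,9):dx=+4,dy=+9->C; (5,10):dx=+7,dy=+3->C; (6,7):dx=-1,dy=-3->C
  (6,8):dx=+4,dy=-6->D; (6,9):dx=+6,dy=+10->C; (6,10):dx=+9,dy=+4->C; (7,8):dx=+5,dy=-3->D
  (7,9):dx=+7,dy=+13->C; (7,10):dx=+10,dy=+7->C; (8,9):dx=+2,dy=+16->C; (8,10):dx=+5,dy=+10->C
  (9,10):dx=+3,dy=-6->D
Step 2: C = 29, D = 16, total pairs = 45.
Step 3: tau = (C - D)/(n(n-1)/2) = (29 - 16)/45 = 0.288889.
Step 4: Exact two-sided p-value (enumerate n! = 3628800 permutations of y under H0): p = 0.291248.
Step 5: alpha = 0.1. fail to reject H0.

tau_b = 0.2889 (C=29, D=16), p = 0.291248, fail to reject H0.


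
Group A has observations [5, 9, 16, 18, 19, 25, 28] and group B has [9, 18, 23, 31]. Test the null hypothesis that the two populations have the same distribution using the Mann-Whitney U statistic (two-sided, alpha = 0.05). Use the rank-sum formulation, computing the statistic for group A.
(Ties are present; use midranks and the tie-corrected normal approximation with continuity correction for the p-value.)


Step 1: Combine and sort all 11 observations; assign midranks.
sorted (value, group): (5,X), (9,X), (9,Y), (16,X), (18,X), (18,Y), (19,X), (23,Y), (25,X), (28,X), (31,Y)
ranks: 5->1, 9->2.5, 9->2.5, 16->4, 18->5.5, 18->5.5, 19->7, 23->8, 25->9, 28->10, 31->11
Step 2: Rank sum for X: R1 = 1 + 2.5 + 4 + 5.5 + 7 + 9 + 10 = 39.
Step 3: U_X = R1 - n1(n1+1)/2 = 39 - 7*8/2 = 39 - 28 = 11.
       U_Y = n1*n2 - U_X = 28 - 11 = 17.
Step 4: Ties are present, so use the tie-corrected normal approximation (with continuity correction) for the p-value.
Step 5: p-value = 0.635059; compare to alpha = 0.05. fail to reject H0.

U_X = 11, p = 0.635059, fail to reject H0 at alpha = 0.05.


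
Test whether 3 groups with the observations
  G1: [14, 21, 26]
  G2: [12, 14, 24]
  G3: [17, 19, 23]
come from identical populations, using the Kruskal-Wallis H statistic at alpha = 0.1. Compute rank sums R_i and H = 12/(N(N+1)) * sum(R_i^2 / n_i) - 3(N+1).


Step 1: Combine all N = 9 observations and assign midranks.
sorted (value, group, rank): (12,G2,1), (14,G1,2.5), (14,G2,2.5), (17,G3,4), (19,G3,5), (21,G1,6), (23,G3,7), (24,G2,8), (26,G1,9)
Step 2: Sum ranks within each group.
R_1 = 17.5 (n_1 = 3)
R_2 = 11.5 (n_2 = 3)
R_3 = 16 (n_3 = 3)
Step 3: H = 12/(N(N+1)) * sum(R_i^2/n_i) - 3(N+1)
     = 12/(9*10) * (17.5^2/3 + 11.5^2/3 + 16^2/3) - 3*10
     = 0.133333 * 231.5 - 30
     = 0.866667.
Step 4: Ties present; correction factor C = 1 - 6/(9^3 - 9) = 0.991667. Corrected H = 0.866667 / 0.991667 = 0.873950.
Step 5: Under H0, H ~ chi^2(2); p-value = 0.645988.
Step 6: alpha = 0.1. fail to reject H0.

H = 0.8739, df = 2, p = 0.645988, fail to reject H0.


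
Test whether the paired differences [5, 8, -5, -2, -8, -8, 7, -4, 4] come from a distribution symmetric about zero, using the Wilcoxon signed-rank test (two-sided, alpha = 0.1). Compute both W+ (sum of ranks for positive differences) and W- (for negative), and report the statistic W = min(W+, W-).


Step 1: Drop any zero differences (none here) and take |d_i|.
|d| = [5, 8, 5, 2, 8, 8, 7, 4, 4]
Step 2: Midrank |d_i| (ties get averaged ranks).
ranks: |5|->4.5, |8|->8, |5|->4.5, |2|->1, |8|->8, |8|->8, |7|->6, |4|->2.5, |4|->2.5
Step 3: Attach original signs; sum ranks with positive sign and with negative sign.
W+ = 4.5 + 8 + 6 + 2.5 = 21
W- = 4.5 + 1 + 8 + 8 + 2.5 = 24
(Check: W+ + W- = 45 should equal n(n+1)/2 = 45.)
Step 4: Test statistic W = min(W+, W-) = 21.
Step 5: Ties in |d|, so use the tie-corrected normal approximation.
        E[W] = n(n+1)/4 = 9*10/4 = 22.5.
        Tie groups: |d|=4 (t=2), |d|=5 (t=2), |d|=8 (t=3); sum(t^3 - t) = 36.
        Var[W] = n(n+1)(2n+1)/24 - sum(t^3-t)/48 = 1710/24 - 36/48 = 70.5.
        z = (W - E[W]) / sqrt(Var[W]) = (21 - 22.5) / 8.3964 = -0.1786.
        Two-sided p = 2*Phi(z) = 0.858215.
Step 6: alpha = 0.1. fail to reject H0.

W+ = 21, W- = 24, W = min = 21, p = 0.858215, fail to reject H0.


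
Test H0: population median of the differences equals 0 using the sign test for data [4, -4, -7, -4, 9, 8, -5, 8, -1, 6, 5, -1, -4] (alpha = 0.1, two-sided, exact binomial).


Step 1: Discard zero differences. Original n = 13; n_eff = number of nonzero differences = 13.
Nonzero differences (with sign): +4, -4, -7, -4, +9, +8, -5, +8, -1, +6, +5, -1, -4
Step 2: Count signs: positive = 6, negative = 7.
Step 3: Under H0: P(positive) = 0.5, so the number of positives S ~ Bin(13, 0.5).
Step 4: Two-sided exact p-value = sum of Bin(13,0.5) probabilities at or below the observed probability = 1.000000.
Step 5: alpha = 0.1. fail to reject H0.

n_eff = 13, pos = 6, neg = 7, p = 1.000000, fail to reject H0.


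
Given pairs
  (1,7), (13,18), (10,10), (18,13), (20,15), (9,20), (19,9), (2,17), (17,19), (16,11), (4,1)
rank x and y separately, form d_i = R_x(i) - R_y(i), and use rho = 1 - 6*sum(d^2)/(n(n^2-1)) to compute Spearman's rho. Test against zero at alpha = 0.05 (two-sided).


Step 1: Rank x and y separately (midranks; no ties here).
rank(x): 1->1, 13->6, 10->5, 18->9, 20->11, 9->4, 19->10, 2->2, 17->8, 16->7, 4->3
rank(y): 7->2, 18->9, 10->4, 13->6, 15->7, 20->11, 9->3, 17->8, 19->10, 11->5, 1->1
Step 2: d_i = R_x(i) - R_y(i); compute d_i^2.
  (1-2)^2=1, (6-9)^2=9, (5-4)^2=1, (9-6)^2=9, (11-7)^2=16, (4-11)^2=49, (10-3)^2=49, (2-8)^2=36, (8-10)^2=4, (7-5)^2=4, (3-1)^2=4
sum(d^2) = 182.
Step 3: rho = 1 - 6*182 / (11*(11^2 - 1)) = 1 - 1092/1320 = 0.172727.
Step 4: Under H0, t = rho * sqrt((n-2)/(1-rho^2)) = 0.5261 ~ t(9).
Step 5: Two-sided p-value from the t-distribution with 9 df = 0.611542.
Step 6: alpha = 0.05. fail to reject H0.

rho = 0.1727, p = 0.611542, fail to reject H0 at alpha = 0.05.


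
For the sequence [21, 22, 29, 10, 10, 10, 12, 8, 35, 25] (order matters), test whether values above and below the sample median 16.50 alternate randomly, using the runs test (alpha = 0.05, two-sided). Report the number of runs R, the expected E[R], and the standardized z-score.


Step 1: Compute median = 16.50; label A = above, B = below.
Labels in order: AAABBBBBAA  (n_A = 5, n_B = 5)
Step 2: Count runs R = 3.
Step 3: Under H0 (random ordering), E[R] = 2*n_A*n_B/(n_A+n_B) + 1 = 2*5*5/10 + 1 = 6.0000.
        Var[R] = 2*n_A*n_B*(2*n_A*n_B - n_A - n_B) / ((n_A+n_B)^2 * (n_A+n_B-1)) = 2000/900 = 2.2222.
        SD[R] = 1.4907.
Step 4: Continuity-corrected z = (R + 0.5 - E[R]) / SD[R] = (3 + 0.5 - 6.0000) / 1.4907 = -1.6771.
Step 5: Two-sided p-value via normal approximation = 2*(1 - Phi(|z|)) = 0.093533.
Step 6: alpha = 0.05. fail to reject H0.

R = 3, z = -1.6771, p = 0.093533, fail to reject H0.


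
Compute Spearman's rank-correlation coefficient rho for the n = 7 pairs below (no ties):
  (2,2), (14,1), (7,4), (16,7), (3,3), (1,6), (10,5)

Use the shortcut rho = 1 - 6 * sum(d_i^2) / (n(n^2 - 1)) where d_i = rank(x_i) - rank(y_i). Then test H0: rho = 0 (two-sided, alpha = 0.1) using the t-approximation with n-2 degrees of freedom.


Step 1: Rank x and y separately (midranks; no ties here).
rank(x): 2->2, 14->6, 7->4, 16->7, 3->3, 1->1, 10->5
rank(y): 2->2, 1->1, 4->4, 7->7, 3->3, 6->6, 5->5
Step 2: d_i = R_x(i) - R_y(i); compute d_i^2.
  (2-2)^2=0, (6-1)^2=25, (4-4)^2=0, (7-7)^2=0, (3-3)^2=0, (1-6)^2=25, (5-5)^2=0
sum(d^2) = 50.
Step 3: rho = 1 - 6*50 / (7*(7^2 - 1)) = 1 - 300/336 = 0.107143.
Step 4: Under H0, t = rho * sqrt((n-2)/(1-rho^2)) = 0.2410 ~ t(5).
Step 5: Two-sided p-value from the t-distribution with 5 df = 0.819151.
Step 6: alpha = 0.1. fail to reject H0.

rho = 0.1071, p = 0.819151, fail to reject H0 at alpha = 0.1.


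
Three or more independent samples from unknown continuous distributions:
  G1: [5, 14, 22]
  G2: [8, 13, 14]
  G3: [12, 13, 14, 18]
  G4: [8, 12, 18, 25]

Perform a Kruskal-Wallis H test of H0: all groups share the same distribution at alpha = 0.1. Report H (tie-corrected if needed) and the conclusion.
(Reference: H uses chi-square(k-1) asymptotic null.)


Step 1: Combine all N = 14 observations and assign midranks.
sorted (value, group, rank): (5,G1,1), (8,G2,2.5), (8,G4,2.5), (12,G3,4.5), (12,G4,4.5), (13,G2,6.5), (13,G3,6.5), (14,G1,9), (14,G2,9), (14,G3,9), (18,G3,11.5), (18,G4,11.5), (22,G1,13), (25,G4,14)
Step 2: Sum ranks within each group.
R_1 = 23 (n_1 = 3)
R_2 = 18 (n_2 = 3)
R_3 = 31.5 (n_3 = 4)
R_4 = 32.5 (n_4 = 4)
Step 3: H = 12/(N(N+1)) * sum(R_i^2/n_i) - 3(N+1)
     = 12/(14*15) * (23^2/3 + 18^2/3 + 31.5^2/4 + 32.5^2/4) - 3*15
     = 0.057143 * 796.458 - 45
     = 0.511905.
Step 4: Ties present; correction factor C = 1 - 48/(14^3 - 14) = 0.982418. Corrected H = 0.511905 / 0.982418 = 0.521066.
Step 5: Under H0, H ~ chi^2(3); p-value = 0.914239.
Step 6: alpha = 0.1. fail to reject H0.

H = 0.5211, df = 3, p = 0.914239, fail to reject H0.


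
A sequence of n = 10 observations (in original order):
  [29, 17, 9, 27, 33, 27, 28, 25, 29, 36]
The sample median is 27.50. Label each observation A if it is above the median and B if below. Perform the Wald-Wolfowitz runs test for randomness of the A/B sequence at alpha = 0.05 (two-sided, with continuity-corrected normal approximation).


Step 1: Compute median = 27.50; label A = above, B = below.
Labels in order: ABBBABABAA  (n_A = 5, n_B = 5)
Step 2: Count runs R = 7.
Step 3: Under H0 (random ordering), E[R] = 2*n_A*n_B/(n_A+n_B) + 1 = 2*5*5/10 + 1 = 6.0000.
        Var[R] = 2*n_A*n_B*(2*n_A*n_B - n_A - n_B) / ((n_A+n_B)^2 * (n_A+n_B-1)) = 2000/900 = 2.2222.
        SD[R] = 1.4907.
Step 4: Continuity-corrected z = (R - 0.5 - E[R]) / SD[R] = (7 - 0.5 - 6.0000) / 1.4907 = 0.3354.
Step 5: Two-sided p-value via normal approximation = 2*(1 - Phi(|z|)) = 0.737316.
Step 6: alpha = 0.05. fail to reject H0.

R = 7, z = 0.3354, p = 0.737316, fail to reject H0.


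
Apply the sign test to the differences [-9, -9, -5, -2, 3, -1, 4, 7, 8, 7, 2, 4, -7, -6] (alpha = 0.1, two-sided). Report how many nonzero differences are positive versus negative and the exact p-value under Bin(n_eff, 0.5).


Step 1: Discard zero differences. Original n = 14; n_eff = number of nonzero differences = 14.
Nonzero differences (with sign): -9, -9, -5, -2, +3, -1, +4, +7, +8, +7, +2, +4, -7, -6
Step 2: Count signs: positive = 7, negative = 7.
Step 3: Under H0: P(positive) = 0.5, so the number of positives S ~ Bin(14, 0.5).
Step 4: Two-sided exact p-value = sum of Bin(14,0.5) probabilities at or below the observed probability = 1.000000.
Step 5: alpha = 0.1. fail to reject H0.

n_eff = 14, pos = 7, neg = 7, p = 1.000000, fail to reject H0.


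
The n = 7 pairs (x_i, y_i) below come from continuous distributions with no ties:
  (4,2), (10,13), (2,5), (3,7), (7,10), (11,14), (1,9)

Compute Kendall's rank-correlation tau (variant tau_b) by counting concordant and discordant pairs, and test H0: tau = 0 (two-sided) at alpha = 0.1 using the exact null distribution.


Step 1: Enumerate the 21 unordered pairs (i,j) with i<j and classify each by sign(x_j-x_i) * sign(y_j-y_i).
  (1,2):dx=+6,dy=+11->C; (1,3):dx=-2,dy=+3->D; (1,4):dx=-1,dy=+5->D; (1,5):dx=+3,dy=+8->C
  (1,6):dx=+7,dy=+12->C; (1,7):dx=-3,dy=+7->D; (2,3):dx=-8,dy=-8->C; (2,4):dx=-7,dy=-6->C
  (2,5):dx=-3,dy=-3->C; (2,6):dx=+1,dy=+1->C; (2,7):dx=-9,dy=-4->C; (3,4):dx=+1,dy=+2->C
  (3,5):dx=+5,dy=+5->C; (3,6):dx=+9,dy=+9->C; (3,7):dx=-1,dy=+4->D; (4,5):dx=+4,dy=+3->C
  (4,6):dx=+8,dy=+7->C; (4,7):dx=-2,dy=+2->D; (5,6):dx=+4,dy=+4->C; (5,7):dx=-6,dy=-1->C
  (6,7):dx=-10,dy=-5->C
Step 2: C = 16, D = 5, total pairs = 21.
Step 3: tau = (C - D)/(n(n-1)/2) = (16 - 5)/21 = 0.523810.
Step 4: Exact two-sided p-value (enumerate n! = 5040 permutations of y under H0): p = 0.136111.
Step 5: alpha = 0.1. fail to reject H0.

tau_b = 0.5238 (C=16, D=5), p = 0.136111, fail to reject H0.


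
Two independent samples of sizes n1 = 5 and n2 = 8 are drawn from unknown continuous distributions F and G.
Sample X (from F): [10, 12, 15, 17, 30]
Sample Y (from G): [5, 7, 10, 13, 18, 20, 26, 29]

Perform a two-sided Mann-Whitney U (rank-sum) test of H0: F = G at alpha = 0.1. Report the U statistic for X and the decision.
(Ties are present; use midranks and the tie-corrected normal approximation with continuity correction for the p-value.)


Step 1: Combine and sort all 13 observations; assign midranks.
sorted (value, group): (5,Y), (7,Y), (10,X), (10,Y), (12,X), (13,Y), (15,X), (17,X), (18,Y), (20,Y), (26,Y), (29,Y), (30,X)
ranks: 5->1, 7->2, 10->3.5, 10->3.5, 12->5, 13->6, 15->7, 17->8, 18->9, 20->10, 26->11, 29->12, 30->13
Step 2: Rank sum for X: R1 = 3.5 + 5 + 7 + 8 + 13 = 36.5.
Step 3: U_X = R1 - n1(n1+1)/2 = 36.5 - 5*6/2 = 36.5 - 15 = 21.5.
       U_Y = n1*n2 - U_X = 40 - 21.5 = 18.5.
Step 4: Ties are present, so use the tie-corrected normal approximation (with continuity correction) for the p-value.
Step 5: p-value = 0.883458; compare to alpha = 0.1. fail to reject H0.

U_X = 21.5, p = 0.883458, fail to reject H0 at alpha = 0.1.


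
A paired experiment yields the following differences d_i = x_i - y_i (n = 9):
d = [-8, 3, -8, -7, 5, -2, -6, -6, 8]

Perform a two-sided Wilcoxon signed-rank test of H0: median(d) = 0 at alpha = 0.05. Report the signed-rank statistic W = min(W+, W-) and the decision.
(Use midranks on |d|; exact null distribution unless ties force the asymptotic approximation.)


Step 1: Drop any zero differences (none here) and take |d_i|.
|d| = [8, 3, 8, 7, 5, 2, 6, 6, 8]
Step 2: Midrank |d_i| (ties get averaged ranks).
ranks: |8|->8, |3|->2, |8|->8, |7|->6, |5|->3, |2|->1, |6|->4.5, |6|->4.5, |8|->8
Step 3: Attach original signs; sum ranks with positive sign and with negative sign.
W+ = 2 + 3 + 8 = 13
W- = 8 + 8 + 6 + 1 + 4.5 + 4.5 = 32
(Check: W+ + W- = 45 should equal n(n+1)/2 = 45.)
Step 4: Test statistic W = min(W+, W-) = 13.
Step 5: Ties in |d|, so use the tie-corrected normal approximation.
        E[W] = n(n+1)/4 = 9*10/4 = 22.5.
        Tie groups: |d|=6 (t=2), |d|=8 (t=3); sum(t^3 - t) = 30.
        Var[W] = n(n+1)(2n+1)/24 - sum(t^3-t)/48 = 1710/24 - 30/48 = 70.625.
        z = (W - E[W]) / sqrt(Var[W]) = (13 - 22.5) / 8.4039 = -1.1304.
        Two-sided p = 2*Phi(z) = 0.258294.
Step 6: alpha = 0.05. fail to reject H0.

W+ = 13, W- = 32, W = min = 13, p = 0.258294, fail to reject H0.


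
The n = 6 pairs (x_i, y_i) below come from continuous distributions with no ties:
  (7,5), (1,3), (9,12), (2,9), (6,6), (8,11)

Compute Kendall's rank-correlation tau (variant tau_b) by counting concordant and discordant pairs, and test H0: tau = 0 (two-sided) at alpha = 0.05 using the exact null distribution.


Step 1: Enumerate the 15 unordered pairs (i,j) with i<j and classify each by sign(x_j-x_i) * sign(y_j-y_i).
  (1,2):dx=-6,dy=-2->C; (1,3):dx=+2,dy=+7->C; (1,4):dx=-5,dy=+4->D; (1,5):dx=-1,dy=+1->D
  (1,6):dx=+1,dy=+6->C; (2,3):dx=+8,dy=+9->C; (2,4):dx=+1,dy=+6->C; (2,5):dx=+5,dy=+3->C
  (2,6):dx=+7,dy=+8->C; (3,4):dx=-7,dy=-3->C; (3,5):dx=-3,dy=-6->C; (3,6):dx=-1,dy=-1->C
  (4,5):dx=+4,dy=-3->D; (4,6):dx=+6,dy=+2->C; (5,6):dx=+2,dy=+5->C
Step 2: C = 12, D = 3, total pairs = 15.
Step 3: tau = (C - D)/(n(n-1)/2) = (12 - 3)/15 = 0.600000.
Step 4: Exact two-sided p-value (enumerate n! = 720 permutations of y under H0): p = 0.136111.
Step 5: alpha = 0.05. fail to reject H0.

tau_b = 0.6000 (C=12, D=3), p = 0.136111, fail to reject H0.


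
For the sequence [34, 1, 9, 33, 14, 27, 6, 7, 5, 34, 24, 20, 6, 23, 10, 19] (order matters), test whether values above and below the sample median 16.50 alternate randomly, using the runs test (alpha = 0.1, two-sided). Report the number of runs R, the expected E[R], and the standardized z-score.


Step 1: Compute median = 16.50; label A = above, B = below.
Labels in order: ABBABABBBAAABABA  (n_A = 8, n_B = 8)
Step 2: Count runs R = 11.
Step 3: Under H0 (random ordering), E[R] = 2*n_A*n_B/(n_A+n_B) + 1 = 2*8*8/16 + 1 = 9.0000.
        Var[R] = 2*n_A*n_B*(2*n_A*n_B - n_A - n_B) / ((n_A+n_B)^2 * (n_A+n_B-1)) = 14336/3840 = 3.7333.
        SD[R] = 1.9322.
Step 4: Continuity-corrected z = (R - 0.5 - E[R]) / SD[R] = (11 - 0.5 - 9.0000) / 1.9322 = 0.7763.
Step 5: Two-sided p-value via normal approximation = 2*(1 - Phi(|z|)) = 0.437558.
Step 6: alpha = 0.1. fail to reject H0.

R = 11, z = 0.7763, p = 0.437558, fail to reject H0.


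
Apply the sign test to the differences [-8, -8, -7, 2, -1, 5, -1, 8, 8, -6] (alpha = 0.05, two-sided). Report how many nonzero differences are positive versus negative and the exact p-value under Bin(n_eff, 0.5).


Step 1: Discard zero differences. Original n = 10; n_eff = number of nonzero differences = 10.
Nonzero differences (with sign): -8, -8, -7, +2, -1, +5, -1, +8, +8, -6
Step 2: Count signs: positive = 4, negative = 6.
Step 3: Under H0: P(positive) = 0.5, so the number of positives S ~ Bin(10, 0.5).
Step 4: Two-sided exact p-value = sum of Bin(10,0.5) probabilities at or below the observed probability = 0.753906.
Step 5: alpha = 0.05. fail to reject H0.

n_eff = 10, pos = 4, neg = 6, p = 0.753906, fail to reject H0.


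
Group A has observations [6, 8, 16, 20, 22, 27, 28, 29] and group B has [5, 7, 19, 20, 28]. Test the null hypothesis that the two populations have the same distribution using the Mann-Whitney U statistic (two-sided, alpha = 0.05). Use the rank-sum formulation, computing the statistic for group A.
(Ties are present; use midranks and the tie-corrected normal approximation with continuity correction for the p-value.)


Step 1: Combine and sort all 13 observations; assign midranks.
sorted (value, group): (5,Y), (6,X), (7,Y), (8,X), (16,X), (19,Y), (20,X), (20,Y), (22,X), (27,X), (28,X), (28,Y), (29,X)
ranks: 5->1, 6->2, 7->3, 8->4, 16->5, 19->6, 20->7.5, 20->7.5, 22->9, 27->10, 28->11.5, 28->11.5, 29->13
Step 2: Rank sum for X: R1 = 2 + 4 + 5 + 7.5 + 9 + 10 + 11.5 + 13 = 62.
Step 3: U_X = R1 - n1(n1+1)/2 = 62 - 8*9/2 = 62 - 36 = 26.
       U_Y = n1*n2 - U_X = 40 - 26 = 14.
Step 4: Ties are present, so use the tie-corrected normal approximation (with continuity correction) for the p-value.
Step 5: p-value = 0.419471; compare to alpha = 0.05. fail to reject H0.

U_X = 26, p = 0.419471, fail to reject H0 at alpha = 0.05.


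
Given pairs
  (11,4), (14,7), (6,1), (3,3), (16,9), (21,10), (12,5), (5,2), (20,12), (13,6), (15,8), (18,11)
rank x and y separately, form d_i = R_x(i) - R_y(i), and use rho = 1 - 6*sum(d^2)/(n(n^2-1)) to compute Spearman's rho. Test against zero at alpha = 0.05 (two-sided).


Step 1: Rank x and y separately (midranks; no ties here).
rank(x): 11->4, 14->7, 6->3, 3->1, 16->9, 21->12, 12->5, 5->2, 20->11, 13->6, 15->8, 18->10
rank(y): 4->4, 7->7, 1->1, 3->3, 9->9, 10->10, 5->5, 2->2, 12->12, 6->6, 8->8, 11->11
Step 2: d_i = R_x(i) - R_y(i); compute d_i^2.
  (4-4)^2=0, (7-7)^2=0, (3-1)^2=4, (1-3)^2=4, (9-9)^2=0, (12-10)^2=4, (5-5)^2=0, (2-2)^2=0, (11-12)^2=1, (6-6)^2=0, (8-8)^2=0, (10-11)^2=1
sum(d^2) = 14.
Step 3: rho = 1 - 6*14 / (12*(12^2 - 1)) = 1 - 84/1716 = 0.951049.
Step 4: Under H0, t = rho * sqrt((n-2)/(1-rho^2)) = 9.7317 ~ t(10).
Step 5: Two-sided p-value from the t-distribution with 10 df = 0.000002.
Step 6: alpha = 0.05. reject H0.

rho = 0.9510, p = 0.000002, reject H0 at alpha = 0.05.


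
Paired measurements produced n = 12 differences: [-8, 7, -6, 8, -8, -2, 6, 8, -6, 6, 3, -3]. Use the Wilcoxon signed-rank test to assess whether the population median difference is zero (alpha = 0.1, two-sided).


Step 1: Drop any zero differences (none here) and take |d_i|.
|d| = [8, 7, 6, 8, 8, 2, 6, 8, 6, 6, 3, 3]
Step 2: Midrank |d_i| (ties get averaged ranks).
ranks: |8|->10.5, |7|->8, |6|->5.5, |8|->10.5, |8|->10.5, |2|->1, |6|->5.5, |8|->10.5, |6|->5.5, |6|->5.5, |3|->2.5, |3|->2.5
Step 3: Attach original signs; sum ranks with positive sign and with negative sign.
W+ = 8 + 10.5 + 5.5 + 10.5 + 5.5 + 2.5 = 42.5
W- = 10.5 + 5.5 + 10.5 + 1 + 5.5 + 2.5 = 35.5
(Check: W+ + W- = 78 should equal n(n+1)/2 = 78.)
Step 4: Test statistic W = min(W+, W-) = 35.5.
Step 5: Ties in |d|, so use the tie-corrected normal approximation.
        E[W] = n(n+1)/4 = 12*13/4 = 39.
        Tie groups: |d|=3 (t=2), |d|=6 (t=4), |d|=8 (t=4); sum(t^3 - t) = 126.
        Var[W] = n(n+1)(2n+1)/24 - sum(t^3-t)/48 = 3900/24 - 126/48 = 159.875.
        z = (W - E[W]) / sqrt(Var[W]) = (35.5 - 39) / 12.6442 = -0.2768.
        Two-sided p = 2*Phi(z) = 0.781928.
Step 6: alpha = 0.1. fail to reject H0.

W+ = 42.5, W- = 35.5, W = min = 35.5, p = 0.781928, fail to reject H0.
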